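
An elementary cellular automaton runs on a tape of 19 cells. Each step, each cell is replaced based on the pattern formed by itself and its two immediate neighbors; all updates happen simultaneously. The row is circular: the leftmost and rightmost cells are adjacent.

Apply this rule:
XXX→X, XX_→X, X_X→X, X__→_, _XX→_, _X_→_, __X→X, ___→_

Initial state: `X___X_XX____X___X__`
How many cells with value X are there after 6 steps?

___X_X_X___X___X__X
__X_X_X___X___X__X_
_X_X_X___X___X__X__
X_X_X___X___X__X___
_X_X___X___X__X___X
X_X___X___X__X___X_
count of X: 6

6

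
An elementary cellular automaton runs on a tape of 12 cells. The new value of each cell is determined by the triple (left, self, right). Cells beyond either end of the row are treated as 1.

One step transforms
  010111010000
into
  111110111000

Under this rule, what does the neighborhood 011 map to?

1

At position 3 the neighborhood is 011; the next row has 1 there.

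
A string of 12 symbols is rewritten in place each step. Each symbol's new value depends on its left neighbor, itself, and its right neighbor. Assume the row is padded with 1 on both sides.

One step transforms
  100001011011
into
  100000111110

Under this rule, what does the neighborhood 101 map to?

1

At position 6 the neighborhood is 101; the next row has 1 there.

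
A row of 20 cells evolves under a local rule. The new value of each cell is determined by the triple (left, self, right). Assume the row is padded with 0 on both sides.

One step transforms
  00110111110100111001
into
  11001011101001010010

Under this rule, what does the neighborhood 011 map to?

At position 2 the neighborhood is 011; the next row has 0 there.

0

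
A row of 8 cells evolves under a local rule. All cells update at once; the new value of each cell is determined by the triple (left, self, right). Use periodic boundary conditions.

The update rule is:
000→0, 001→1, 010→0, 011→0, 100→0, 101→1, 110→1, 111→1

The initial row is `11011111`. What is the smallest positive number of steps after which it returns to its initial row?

8

step 1: 11101111
step 2: 11110111
step 3: 11111011
step 4: 11111101
step 5: 11111110
step 6: 01111111
step 7: 10111111
step 8: 11011111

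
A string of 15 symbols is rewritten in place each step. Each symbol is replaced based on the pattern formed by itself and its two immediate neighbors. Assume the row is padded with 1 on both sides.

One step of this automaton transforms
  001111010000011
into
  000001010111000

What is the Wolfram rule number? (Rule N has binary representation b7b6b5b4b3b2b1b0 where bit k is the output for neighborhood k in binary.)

69

position 3: 111 → 0  (bit 7 = 0)
position 5: 110 → 1  (bit 6 = 1)
position 6: 101 → 0  (bit 5 = 0)
position 0: 100 → 0  (bit 4 = 0)
position 2: 011 → 0  (bit 3 = 0)
position 7: 010 → 1  (bit 2 = 1)
position 1: 001 → 0  (bit 1 = 0)
position 9: 000 → 1  (bit 0 = 1)
bits b7..b0 = 01000101 = 69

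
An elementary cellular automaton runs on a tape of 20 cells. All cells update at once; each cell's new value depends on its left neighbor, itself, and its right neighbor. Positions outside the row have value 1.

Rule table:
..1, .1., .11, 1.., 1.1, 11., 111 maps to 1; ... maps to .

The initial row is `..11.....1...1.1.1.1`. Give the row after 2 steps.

11111...111.11111111
111111.1111111111111

111111.1111111111111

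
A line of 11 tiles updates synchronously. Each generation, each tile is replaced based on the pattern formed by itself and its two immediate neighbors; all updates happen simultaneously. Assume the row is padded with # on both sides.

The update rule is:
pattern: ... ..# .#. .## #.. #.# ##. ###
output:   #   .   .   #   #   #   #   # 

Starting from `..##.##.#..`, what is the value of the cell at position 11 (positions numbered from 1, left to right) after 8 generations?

#

#.######.#.
#########.#
###########
###########  (fixed point — unchanged through generation 8)
position 11 holds #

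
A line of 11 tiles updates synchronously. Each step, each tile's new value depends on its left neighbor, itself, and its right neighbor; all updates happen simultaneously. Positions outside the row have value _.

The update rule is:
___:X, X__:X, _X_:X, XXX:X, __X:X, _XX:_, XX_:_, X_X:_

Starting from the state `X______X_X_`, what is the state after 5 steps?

XXXXXXXX_XX
_XXXXXX____
X_XXXX_XXXX
X__XX___XX_
XXX__XXX__X

XXX__XXX__X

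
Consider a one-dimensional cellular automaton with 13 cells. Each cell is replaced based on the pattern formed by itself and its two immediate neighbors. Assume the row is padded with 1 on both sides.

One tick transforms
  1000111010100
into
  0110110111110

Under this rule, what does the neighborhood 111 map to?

1

At position 5 the neighborhood is 111; the next row has 1 there.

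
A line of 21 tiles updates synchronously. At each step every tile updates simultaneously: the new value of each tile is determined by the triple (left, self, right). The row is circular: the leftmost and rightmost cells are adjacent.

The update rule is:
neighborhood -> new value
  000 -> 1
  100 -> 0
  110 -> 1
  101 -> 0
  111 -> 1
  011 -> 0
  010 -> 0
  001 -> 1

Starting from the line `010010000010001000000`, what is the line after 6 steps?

step 1: 100100111100110011111
step 2: 101001011101010101111
step 3: 100010001100000000111
step 4: 101100110101111111011
step 5: 100101010000111111001
step 6: 101000000111011111010

101000000111011111010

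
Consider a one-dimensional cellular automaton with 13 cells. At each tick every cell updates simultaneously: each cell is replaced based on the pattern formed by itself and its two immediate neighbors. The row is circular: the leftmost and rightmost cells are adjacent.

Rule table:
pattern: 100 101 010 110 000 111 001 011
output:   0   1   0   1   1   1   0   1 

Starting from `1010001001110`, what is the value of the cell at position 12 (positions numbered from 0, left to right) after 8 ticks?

tick 1: 0100100001111
tick 2: 1000001101111
tick 3: 1011101111111
tick 4: 1111111111111
tick 5: 1111111111111  (fixed point — unchanged through tick 8)
position 12 holds 1

1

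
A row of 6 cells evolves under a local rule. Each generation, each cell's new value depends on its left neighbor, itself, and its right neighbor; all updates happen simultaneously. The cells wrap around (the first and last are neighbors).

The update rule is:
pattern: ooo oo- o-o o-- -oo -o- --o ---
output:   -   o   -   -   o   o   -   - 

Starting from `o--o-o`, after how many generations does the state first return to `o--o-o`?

o--o-o

1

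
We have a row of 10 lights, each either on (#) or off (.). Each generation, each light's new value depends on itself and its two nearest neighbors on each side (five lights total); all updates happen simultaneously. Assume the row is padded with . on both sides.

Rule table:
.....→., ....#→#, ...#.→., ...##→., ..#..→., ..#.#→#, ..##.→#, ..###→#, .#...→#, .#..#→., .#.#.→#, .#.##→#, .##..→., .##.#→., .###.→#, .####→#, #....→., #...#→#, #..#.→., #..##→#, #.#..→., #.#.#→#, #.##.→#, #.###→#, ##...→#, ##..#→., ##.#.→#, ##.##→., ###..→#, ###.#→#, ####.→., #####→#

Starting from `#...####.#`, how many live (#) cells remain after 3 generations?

2

.##.##.##.
.#..#..#.#
.......##.
count of #: 2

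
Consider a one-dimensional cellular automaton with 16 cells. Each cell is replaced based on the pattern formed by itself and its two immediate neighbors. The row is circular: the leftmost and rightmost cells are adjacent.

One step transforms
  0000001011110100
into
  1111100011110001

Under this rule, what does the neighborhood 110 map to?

1

At position 11 the neighborhood is 110; the next row has 1 there.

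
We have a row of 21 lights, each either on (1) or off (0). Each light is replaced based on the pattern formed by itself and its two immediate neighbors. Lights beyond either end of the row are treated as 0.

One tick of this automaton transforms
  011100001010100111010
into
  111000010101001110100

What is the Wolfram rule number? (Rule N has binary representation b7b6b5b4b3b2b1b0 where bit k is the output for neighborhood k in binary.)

170

position 2: 111 → 1  (bit 7 = 1)
position 3: 110 → 0  (bit 6 = 0)
position 9: 101 → 1  (bit 5 = 1)
position 4: 100 → 0  (bit 4 = 0)
position 1: 011 → 1  (bit 3 = 1)
position 8: 010 → 0  (bit 2 = 0)
position 0: 001 → 1  (bit 1 = 1)
position 5: 000 → 0  (bit 0 = 0)
bits b7..b0 = 10101010 = 170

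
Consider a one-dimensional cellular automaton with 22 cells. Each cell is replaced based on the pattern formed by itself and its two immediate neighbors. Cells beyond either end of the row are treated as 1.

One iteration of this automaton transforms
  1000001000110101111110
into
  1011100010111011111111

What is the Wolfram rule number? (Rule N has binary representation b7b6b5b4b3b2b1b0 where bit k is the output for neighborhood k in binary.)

233

position 16: 111 → 1  (bit 7 = 1)
position 0: 110 → 1  (bit 6 = 1)
position 12: 101 → 1  (bit 5 = 1)
position 1: 100 → 0  (bit 4 = 0)
position 10: 011 → 1  (bit 3 = 1)
position 6: 010 → 0  (bit 2 = 0)
position 5: 001 → 0  (bit 1 = 0)
position 2: 000 → 1  (bit 0 = 1)
bits b7..b0 = 11101001 = 233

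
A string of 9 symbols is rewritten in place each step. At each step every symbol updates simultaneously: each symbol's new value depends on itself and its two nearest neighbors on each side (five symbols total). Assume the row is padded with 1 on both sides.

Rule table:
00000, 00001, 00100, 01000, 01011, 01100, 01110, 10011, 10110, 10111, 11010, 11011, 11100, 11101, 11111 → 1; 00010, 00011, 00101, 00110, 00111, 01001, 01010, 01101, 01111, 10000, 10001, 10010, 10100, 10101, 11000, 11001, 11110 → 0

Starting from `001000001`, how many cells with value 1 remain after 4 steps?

5

step 1: 001101100
step 2: 010011101
step 3: 100101111
step 4: 100011011
count of 1: 5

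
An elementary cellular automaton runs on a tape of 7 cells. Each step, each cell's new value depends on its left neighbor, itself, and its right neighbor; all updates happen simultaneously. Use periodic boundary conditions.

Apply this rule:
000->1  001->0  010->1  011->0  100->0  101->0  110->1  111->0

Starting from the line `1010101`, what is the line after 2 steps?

1010100

1010100
1010100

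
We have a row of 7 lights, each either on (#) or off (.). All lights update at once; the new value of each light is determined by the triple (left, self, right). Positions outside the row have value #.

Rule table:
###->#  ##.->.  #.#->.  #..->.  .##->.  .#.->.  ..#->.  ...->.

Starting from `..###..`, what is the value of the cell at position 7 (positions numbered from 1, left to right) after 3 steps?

step 1: ...#...
step 2: .......
step 3: .......
position 7 holds .

.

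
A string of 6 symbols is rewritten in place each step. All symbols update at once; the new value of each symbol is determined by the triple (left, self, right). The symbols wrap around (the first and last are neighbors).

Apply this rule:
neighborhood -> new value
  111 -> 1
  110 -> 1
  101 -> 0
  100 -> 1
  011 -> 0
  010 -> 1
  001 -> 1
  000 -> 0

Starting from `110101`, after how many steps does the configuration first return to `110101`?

6

110100
010111
010011
011101
001101
110101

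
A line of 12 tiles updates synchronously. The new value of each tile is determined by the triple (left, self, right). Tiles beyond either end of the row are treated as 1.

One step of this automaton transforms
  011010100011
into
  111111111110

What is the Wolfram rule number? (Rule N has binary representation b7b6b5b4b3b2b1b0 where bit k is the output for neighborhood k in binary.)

127

position 11: 111 → 0  (bit 7 = 0)
position 2: 110 → 1  (bit 6 = 1)
position 0: 101 → 1  (bit 5 = 1)
position 7: 100 → 1  (bit 4 = 1)
position 1: 011 → 1  (bit 3 = 1)
position 4: 010 → 1  (bit 2 = 1)
position 9: 001 → 1  (bit 1 = 1)
position 8: 000 → 1  (bit 0 = 1)
bits b7..b0 = 01111111 = 127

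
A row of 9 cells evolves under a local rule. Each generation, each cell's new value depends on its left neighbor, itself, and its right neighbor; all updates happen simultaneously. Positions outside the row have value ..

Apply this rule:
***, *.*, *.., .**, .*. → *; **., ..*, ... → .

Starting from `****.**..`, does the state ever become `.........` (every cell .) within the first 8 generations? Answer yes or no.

no

***.**.*.
**.**.***
*.**.***.
***.***.*
**.***.**
*.***.**.
****.**.*
***.**.**
generation 8 is ***.**.**, still not uniform .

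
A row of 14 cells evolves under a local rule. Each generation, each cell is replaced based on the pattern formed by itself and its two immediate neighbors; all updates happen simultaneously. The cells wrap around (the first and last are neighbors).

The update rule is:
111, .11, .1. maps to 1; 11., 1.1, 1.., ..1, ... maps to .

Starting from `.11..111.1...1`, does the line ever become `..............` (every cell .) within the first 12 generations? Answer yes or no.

generation 1: .1...11..1...1
generation 2: .1...1...1...1
generation 3: .1...1...1...1  (fixed point — unchanged through generation 12)
generation 12 is .1...1...1...1, still not uniform .

no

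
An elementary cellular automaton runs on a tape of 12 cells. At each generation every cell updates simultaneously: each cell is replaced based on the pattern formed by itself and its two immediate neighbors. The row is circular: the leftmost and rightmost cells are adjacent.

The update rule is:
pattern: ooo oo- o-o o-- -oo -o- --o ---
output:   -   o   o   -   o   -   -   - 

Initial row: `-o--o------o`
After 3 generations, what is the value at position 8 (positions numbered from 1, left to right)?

-

generation 1: o-----------
generation 2: ------------
generation 3: ------------
position 8 holds -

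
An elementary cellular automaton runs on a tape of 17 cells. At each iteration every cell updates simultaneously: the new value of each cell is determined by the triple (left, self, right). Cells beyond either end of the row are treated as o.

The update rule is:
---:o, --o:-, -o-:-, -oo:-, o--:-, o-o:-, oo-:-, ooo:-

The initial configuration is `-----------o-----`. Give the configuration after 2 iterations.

-ooooooooo---ooo-
-----------o-----

-----------o-----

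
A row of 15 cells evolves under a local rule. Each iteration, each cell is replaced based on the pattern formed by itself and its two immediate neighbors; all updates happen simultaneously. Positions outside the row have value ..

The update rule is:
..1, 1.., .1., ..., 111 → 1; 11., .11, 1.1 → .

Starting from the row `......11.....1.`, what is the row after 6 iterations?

.11...11.11.11.

111111..1111111
.1111.11.11111.
1.11......111.1
1...111111.1..1
1111.1111..1111
.11...11.11.11.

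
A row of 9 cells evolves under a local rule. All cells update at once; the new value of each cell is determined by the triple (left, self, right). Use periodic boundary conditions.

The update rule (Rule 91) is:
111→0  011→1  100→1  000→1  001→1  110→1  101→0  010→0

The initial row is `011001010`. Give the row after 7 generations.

111110001

generation 1: 111110001
generation 2: 000011111
generation 3: 111110001  (repeats generation 1; period 2)
generation 7: 111110001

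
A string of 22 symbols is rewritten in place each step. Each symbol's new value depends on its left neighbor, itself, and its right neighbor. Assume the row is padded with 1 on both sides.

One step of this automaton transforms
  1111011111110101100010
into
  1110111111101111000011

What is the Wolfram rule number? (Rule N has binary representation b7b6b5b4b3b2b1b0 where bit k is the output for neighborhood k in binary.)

172

position 0: 111 → 1  (bit 7 = 1)
position 3: 110 → 0  (bit 6 = 0)
position 4: 101 → 1  (bit 5 = 1)
position 17: 100 → 0  (bit 4 = 0)
position 5: 011 → 1  (bit 3 = 1)
position 13: 010 → 1  (bit 2 = 1)
position 19: 001 → 0  (bit 1 = 0)
position 18: 000 → 0  (bit 0 = 0)
bits b7..b0 = 10101100 = 172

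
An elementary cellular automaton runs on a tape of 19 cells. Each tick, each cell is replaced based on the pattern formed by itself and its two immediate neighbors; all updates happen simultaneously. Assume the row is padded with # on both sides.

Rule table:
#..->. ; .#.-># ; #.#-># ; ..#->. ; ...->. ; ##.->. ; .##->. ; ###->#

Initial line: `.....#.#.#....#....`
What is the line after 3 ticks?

.......#......#....

.....#####....#....
......###.....#....
.......#......#....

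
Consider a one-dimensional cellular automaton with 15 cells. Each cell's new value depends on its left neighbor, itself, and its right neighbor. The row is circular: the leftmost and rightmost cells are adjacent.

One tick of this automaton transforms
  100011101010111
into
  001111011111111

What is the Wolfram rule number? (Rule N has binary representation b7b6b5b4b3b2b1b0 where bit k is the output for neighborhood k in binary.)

position 5: 111 → 1  (bit 7 = 1)
position 0: 110 → 0  (bit 6 = 0)
position 7: 101 → 1  (bit 5 = 1)
position 1: 100 → 0  (bit 4 = 0)
position 4: 011 → 1  (bit 3 = 1)
position 8: 010 → 1  (bit 2 = 1)
position 3: 001 → 1  (bit 1 = 1)
position 2: 000 → 1  (bit 0 = 1)
bits b7..b0 = 10101111 = 175

175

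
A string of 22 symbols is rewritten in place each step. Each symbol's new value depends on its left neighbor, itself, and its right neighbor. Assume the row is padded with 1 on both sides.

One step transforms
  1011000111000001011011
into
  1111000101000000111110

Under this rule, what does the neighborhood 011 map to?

At position 2 the neighborhood is 011; the next row has 1 there.

1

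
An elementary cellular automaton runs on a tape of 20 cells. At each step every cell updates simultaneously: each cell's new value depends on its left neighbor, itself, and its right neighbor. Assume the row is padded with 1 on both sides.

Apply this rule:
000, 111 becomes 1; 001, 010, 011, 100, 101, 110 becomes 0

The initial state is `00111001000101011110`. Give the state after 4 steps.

01000000000000000100

00010000010000001100
01000111000111100000
00010010010011001110
01000000000000000100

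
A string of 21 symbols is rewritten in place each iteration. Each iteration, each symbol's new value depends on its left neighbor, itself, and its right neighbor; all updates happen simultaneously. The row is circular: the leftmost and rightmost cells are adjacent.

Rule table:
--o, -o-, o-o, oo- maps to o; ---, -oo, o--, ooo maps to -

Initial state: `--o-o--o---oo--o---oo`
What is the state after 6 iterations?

-oooo-oo--o-o-oo--o-o
o---oo-o-ooooo-o-oooo
o--o-oooo----oooo----
o-ooo---o---o---o---o
oo--o--oo--oo--oo--o-
-o-oo-o-o-o-o-o-o-ooo

-o-oo-o-o-o-o-o-o-ooo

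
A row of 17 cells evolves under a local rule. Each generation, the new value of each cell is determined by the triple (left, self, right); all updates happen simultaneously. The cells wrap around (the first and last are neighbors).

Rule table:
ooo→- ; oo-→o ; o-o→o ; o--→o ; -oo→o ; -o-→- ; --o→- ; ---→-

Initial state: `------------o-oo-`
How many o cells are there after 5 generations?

generation 1: -------------oooo
generation 2: o------------o--o
generation 3: oo------------o-o
generation 4: -oo------------oo
generation 5: oooo-----------oo
count of o: 6

6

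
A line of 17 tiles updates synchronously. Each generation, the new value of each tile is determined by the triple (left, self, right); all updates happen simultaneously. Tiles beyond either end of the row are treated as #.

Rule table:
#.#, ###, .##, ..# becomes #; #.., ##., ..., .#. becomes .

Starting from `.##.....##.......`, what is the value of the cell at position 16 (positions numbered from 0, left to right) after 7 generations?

#

##.....##.......#
#.....##.......##
.....##.......###
....##.......####
...##.......#####
..##.......######
.##.......#######
position 16 holds #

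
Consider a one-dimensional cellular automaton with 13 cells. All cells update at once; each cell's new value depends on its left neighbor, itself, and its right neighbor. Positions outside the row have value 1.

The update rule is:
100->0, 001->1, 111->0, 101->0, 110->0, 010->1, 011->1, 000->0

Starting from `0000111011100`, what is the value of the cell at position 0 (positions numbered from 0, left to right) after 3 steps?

0

step 1: 0001100010001
step 2: 0011000110011
step 3: 0110001100110
position 0 holds 0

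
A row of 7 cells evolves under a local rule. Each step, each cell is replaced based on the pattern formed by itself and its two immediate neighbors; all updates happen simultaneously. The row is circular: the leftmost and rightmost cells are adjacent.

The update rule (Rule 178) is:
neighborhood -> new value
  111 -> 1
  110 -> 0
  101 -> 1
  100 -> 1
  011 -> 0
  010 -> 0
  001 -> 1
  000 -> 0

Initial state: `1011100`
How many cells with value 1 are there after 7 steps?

0101011
1010100
0101011  (repeats step 1; period 2)
step 7: 0101011
count of 1: 4

4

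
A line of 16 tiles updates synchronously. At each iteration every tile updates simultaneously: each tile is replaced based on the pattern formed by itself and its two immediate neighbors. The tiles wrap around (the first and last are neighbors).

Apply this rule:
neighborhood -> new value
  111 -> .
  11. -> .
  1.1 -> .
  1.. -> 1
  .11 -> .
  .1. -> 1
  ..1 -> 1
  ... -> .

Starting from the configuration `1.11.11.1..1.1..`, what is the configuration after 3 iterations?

111...111.......

1.......1111.111
.1.....1........
111...111.......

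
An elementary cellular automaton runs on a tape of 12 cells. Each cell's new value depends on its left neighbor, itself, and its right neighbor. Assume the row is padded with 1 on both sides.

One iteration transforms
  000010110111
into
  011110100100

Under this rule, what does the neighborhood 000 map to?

At position 1 the neighborhood is 000; the next row has 1 there.

1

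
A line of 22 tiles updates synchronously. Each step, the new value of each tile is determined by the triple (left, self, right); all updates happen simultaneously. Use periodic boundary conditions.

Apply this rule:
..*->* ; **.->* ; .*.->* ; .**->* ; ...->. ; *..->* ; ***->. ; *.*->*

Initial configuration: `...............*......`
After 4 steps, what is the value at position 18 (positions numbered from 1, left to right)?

.

step 1: ..............***.....
step 2: .............**.**....
step 3: ............*******...
step 4: ...........**.....**..
position 18 holds .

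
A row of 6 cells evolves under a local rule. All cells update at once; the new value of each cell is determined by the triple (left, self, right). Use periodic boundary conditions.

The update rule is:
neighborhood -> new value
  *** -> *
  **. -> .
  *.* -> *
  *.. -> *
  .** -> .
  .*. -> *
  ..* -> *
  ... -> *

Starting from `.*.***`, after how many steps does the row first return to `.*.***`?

step 1: ***.*.
step 2: .*.***

2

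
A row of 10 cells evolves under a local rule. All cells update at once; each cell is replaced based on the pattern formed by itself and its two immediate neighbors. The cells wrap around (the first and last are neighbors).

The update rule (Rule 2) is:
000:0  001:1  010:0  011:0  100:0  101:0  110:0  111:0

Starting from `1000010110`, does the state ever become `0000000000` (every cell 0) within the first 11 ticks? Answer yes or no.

no

tick 1: 0000100000
tick 2: 0001000000
tick 3: 0010000000
tick 4: 0100000000
tick 5: 1000000000
tick 6: 0000000001
tick 7: 0000000010
tick 8: 0000000100
tick 9: 0000001000
tick 10: 0000010000
tick 11: 0000100000
tick 11 is 0000100000, still not uniform 0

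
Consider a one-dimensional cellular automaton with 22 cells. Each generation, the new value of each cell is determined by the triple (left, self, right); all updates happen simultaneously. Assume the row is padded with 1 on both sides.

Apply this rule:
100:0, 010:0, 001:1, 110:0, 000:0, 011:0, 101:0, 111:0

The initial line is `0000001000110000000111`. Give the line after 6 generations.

0000100000000100010010

0000010001000000001000
0000100010000000010001
0001000100000000100010
0010001000000001000100
0100010000000010001001
0000100000000100010010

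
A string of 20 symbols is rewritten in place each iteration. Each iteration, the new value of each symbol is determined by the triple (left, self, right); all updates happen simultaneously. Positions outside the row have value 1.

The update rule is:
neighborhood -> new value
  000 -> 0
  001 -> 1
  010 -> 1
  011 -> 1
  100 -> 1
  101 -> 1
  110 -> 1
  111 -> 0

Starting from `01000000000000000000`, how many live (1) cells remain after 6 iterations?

iteration 1: 11100000000000000001
iteration 2: 00110000000000000011
iteration 3: 11111000000000000110
iteration 4: 00001100000000001111
iteration 5: 10011110000000011000
iteration 6: 11110011000000111101
count of 1: 11

11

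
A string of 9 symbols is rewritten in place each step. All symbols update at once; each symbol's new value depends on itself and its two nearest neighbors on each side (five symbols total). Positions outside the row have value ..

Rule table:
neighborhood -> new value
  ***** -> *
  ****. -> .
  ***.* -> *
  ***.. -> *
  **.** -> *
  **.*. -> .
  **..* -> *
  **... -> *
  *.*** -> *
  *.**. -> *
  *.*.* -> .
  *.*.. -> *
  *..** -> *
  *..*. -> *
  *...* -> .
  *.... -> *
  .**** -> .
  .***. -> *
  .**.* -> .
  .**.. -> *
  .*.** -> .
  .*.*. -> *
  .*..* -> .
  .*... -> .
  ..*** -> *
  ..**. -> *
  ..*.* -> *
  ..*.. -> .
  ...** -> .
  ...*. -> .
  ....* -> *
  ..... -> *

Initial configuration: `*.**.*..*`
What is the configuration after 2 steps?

step 1: *.*..*.*.
step 2: ***.****.

***.****.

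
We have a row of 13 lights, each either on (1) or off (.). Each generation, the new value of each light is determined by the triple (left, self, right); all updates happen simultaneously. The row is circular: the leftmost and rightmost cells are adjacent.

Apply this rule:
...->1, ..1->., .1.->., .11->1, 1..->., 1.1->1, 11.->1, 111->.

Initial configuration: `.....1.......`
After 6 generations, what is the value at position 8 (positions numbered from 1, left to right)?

.

generation 1: 1111...111111
generation 2: ...1.1.1.....
generation 3: 11..1.1..1111
generation 4: .1...1...1...
generation 5: ...1...1...11
generation 6: .1...1...1.11
position 8 holds .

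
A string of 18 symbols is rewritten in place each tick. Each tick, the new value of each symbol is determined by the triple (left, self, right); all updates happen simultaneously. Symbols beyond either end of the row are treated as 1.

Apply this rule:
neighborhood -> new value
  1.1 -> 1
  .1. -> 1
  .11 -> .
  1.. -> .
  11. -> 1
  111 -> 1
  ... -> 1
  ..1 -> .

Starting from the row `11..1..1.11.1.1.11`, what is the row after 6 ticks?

11.1..111...11.111

tick 1: 11..1..11.111111.1
tick 2: 11..1...11.111111.
tick 3: 11..1.1..11.111111
tick 4: 11..111...11.11111
tick 5: 11...11.1..11.1111
tick 6: 11.1..111...11.111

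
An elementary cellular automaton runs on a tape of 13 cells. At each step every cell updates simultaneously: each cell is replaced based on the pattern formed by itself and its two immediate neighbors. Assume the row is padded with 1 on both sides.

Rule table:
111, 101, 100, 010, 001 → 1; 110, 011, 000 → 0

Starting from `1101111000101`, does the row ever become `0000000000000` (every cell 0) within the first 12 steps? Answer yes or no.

no

1010110101110
0111001110101
1010110101110  (repeats step 1; period 2)
step 12: 0111001110101
step 12 is 0111001110101, still not uniform 0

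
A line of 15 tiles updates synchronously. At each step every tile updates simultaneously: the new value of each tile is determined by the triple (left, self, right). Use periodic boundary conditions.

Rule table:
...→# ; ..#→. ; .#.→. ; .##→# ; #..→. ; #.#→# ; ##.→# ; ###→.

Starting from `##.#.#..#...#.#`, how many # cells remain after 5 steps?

step 1: .##.#.....#..##
step 2: ####..###....##
step 3: ...#..#.#.##.#.
step 4: ##.....#.####..
step 5: ##.###..##..#..
count of #: 8

8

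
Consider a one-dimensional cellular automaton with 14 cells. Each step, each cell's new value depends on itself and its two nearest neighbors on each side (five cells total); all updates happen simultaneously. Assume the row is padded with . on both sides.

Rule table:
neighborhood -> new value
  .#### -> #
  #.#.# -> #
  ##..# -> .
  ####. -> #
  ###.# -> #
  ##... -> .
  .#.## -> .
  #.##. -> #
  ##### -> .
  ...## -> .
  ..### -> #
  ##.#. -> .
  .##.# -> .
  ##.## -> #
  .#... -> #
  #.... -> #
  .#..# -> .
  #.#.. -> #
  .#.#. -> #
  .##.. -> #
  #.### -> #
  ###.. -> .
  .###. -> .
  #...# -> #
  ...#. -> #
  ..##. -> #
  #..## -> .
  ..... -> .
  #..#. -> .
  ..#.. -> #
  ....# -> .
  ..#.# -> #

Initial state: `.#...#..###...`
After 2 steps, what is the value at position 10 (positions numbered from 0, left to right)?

#

step 1: ######..#...#.
step 2: ##..#...######
position 10 holds #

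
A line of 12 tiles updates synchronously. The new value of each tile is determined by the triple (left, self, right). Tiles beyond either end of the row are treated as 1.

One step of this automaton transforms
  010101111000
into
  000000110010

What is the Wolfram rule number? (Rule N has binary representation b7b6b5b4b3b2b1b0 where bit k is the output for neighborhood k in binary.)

position 6: 111 → 1  (bit 7 = 1)
position 8: 110 → 0  (bit 6 = 0)
position 0: 101 → 0  (bit 5 = 0)
position 9: 100 → 0  (bit 4 = 0)
position 5: 011 → 0  (bit 3 = 0)
position 1: 010 → 0  (bit 2 = 0)
position 11: 001 → 0  (bit 1 = 0)
position 10: 000 → 1  (bit 0 = 1)
bits b7..b0 = 10000001 = 129

129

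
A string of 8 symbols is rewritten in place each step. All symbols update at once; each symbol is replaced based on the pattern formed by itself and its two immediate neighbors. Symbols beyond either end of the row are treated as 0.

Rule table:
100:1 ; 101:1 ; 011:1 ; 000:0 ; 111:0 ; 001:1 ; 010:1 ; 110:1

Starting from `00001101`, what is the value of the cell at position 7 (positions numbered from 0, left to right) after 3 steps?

00011111
00110001
01111011
position 7 holds 1

1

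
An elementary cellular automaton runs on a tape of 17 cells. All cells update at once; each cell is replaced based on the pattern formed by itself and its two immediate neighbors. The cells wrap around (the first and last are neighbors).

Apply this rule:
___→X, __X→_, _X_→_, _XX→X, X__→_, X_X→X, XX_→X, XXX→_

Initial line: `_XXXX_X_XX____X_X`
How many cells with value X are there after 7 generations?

XX__XX_XXX_XX__X_
XX__XXXX_XXXX___X
_X__X__XXX__X_X_X
X______X_X___X_X_
__XXXX__X__X__X_X
__X__X_________X_
X______XXXXXXX___
count of X: 8

8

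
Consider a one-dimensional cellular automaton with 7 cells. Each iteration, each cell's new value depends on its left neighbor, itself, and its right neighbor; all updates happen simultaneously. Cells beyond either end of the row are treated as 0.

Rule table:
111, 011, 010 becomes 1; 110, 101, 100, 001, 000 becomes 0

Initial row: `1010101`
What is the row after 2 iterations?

1010101

iteration 1: 1010101  (fixed point — unchanged through iteration 2)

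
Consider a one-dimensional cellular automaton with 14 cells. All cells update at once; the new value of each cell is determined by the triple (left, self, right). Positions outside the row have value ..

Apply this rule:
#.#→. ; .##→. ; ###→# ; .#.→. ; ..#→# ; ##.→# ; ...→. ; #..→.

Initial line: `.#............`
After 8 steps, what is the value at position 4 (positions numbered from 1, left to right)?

#.............
..............
..............  (fixed point — unchanged through step 8)
position 4 holds .

.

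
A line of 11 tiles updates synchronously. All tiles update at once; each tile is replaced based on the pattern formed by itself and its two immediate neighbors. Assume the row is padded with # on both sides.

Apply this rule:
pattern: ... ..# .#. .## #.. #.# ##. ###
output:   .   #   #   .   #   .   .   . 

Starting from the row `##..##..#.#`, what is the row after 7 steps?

..##..###..
##..##...##
..##..#.#..
##..###.###
..##.......
##..#.....#
..####...#.

..####...#.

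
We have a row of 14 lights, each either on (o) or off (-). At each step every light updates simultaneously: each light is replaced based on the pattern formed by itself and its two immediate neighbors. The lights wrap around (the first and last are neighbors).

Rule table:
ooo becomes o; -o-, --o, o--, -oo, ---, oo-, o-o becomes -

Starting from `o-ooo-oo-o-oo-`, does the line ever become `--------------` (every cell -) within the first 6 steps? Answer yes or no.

---o----------
--------------
all cells are - at step 2

yes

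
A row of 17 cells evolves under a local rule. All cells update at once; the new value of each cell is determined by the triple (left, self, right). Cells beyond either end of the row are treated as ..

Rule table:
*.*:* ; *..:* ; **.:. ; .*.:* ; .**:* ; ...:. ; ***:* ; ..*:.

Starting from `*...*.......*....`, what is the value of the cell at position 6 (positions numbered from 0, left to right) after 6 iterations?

**..**......**...
*.*.*.*.....*.*..
********....****.
*******.*...***.*
******.***..**.**
*****.***.*.*.**.
position 6 holds *

*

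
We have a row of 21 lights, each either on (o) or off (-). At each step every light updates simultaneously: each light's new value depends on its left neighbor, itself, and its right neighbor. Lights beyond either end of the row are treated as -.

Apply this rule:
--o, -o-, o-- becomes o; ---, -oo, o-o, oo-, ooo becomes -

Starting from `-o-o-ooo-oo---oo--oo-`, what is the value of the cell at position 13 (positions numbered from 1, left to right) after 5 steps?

-

oo-o-------o-o--oo--o
---oo-----oo-ooo--ooo
--o--o---o------oo---
-oooooo-ooo----o--o--
o----------o--oooooo-
position 13 holds -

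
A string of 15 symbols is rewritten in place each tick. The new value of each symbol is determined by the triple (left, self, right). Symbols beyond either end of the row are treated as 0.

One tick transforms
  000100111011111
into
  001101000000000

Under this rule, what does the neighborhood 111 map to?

At position 7 the neighborhood is 111; the next row has 0 there.

0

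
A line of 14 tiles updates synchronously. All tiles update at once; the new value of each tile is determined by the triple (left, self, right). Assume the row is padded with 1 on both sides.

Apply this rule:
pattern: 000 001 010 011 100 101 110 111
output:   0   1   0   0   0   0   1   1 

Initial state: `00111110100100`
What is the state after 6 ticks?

00001000100100

01011110001001
00001110010010
00010110100100
00100010001001
01000100010010
00001000100100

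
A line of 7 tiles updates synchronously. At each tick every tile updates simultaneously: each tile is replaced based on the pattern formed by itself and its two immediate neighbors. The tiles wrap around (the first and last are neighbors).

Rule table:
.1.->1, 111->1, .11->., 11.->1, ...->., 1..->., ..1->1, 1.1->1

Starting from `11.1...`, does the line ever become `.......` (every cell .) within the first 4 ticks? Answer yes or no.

no

.111..1
1.11.11
11.11.1
111.11.
tick 4 is 111.11., still not uniform .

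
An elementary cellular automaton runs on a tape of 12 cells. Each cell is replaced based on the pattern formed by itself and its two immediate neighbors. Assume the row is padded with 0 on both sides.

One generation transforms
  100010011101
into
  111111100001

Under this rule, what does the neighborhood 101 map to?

At position 10 the neighborhood is 101; the next row has 0 there.

0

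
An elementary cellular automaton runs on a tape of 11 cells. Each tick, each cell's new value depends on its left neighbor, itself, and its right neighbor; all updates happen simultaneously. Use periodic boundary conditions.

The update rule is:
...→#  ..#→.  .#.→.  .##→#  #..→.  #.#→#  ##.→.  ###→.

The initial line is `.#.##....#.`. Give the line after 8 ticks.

..##..##...
#.#...#..##
.#..#....#.
......##...
#####.#..##
.....#...#.
####...#...
#....#...#.

#....#...#.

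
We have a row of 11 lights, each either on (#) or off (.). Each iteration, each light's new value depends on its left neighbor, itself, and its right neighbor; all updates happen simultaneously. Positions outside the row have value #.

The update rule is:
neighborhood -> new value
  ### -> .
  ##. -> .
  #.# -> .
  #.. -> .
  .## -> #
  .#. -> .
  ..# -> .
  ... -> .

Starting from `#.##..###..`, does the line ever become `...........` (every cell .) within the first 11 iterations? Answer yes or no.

..#...#....
...........
all cells are . at iteration 2

yes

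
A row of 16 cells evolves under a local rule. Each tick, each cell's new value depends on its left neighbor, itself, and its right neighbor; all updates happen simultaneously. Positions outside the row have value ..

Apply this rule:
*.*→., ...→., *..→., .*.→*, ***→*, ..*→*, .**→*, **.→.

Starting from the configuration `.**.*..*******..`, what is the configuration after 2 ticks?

tick 1: **..*.*******...
tick 2: *..**.******....

*..**.******....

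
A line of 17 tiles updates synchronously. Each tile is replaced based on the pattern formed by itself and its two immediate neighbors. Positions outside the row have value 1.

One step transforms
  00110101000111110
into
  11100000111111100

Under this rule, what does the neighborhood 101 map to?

At position 4 the neighborhood is 101; the next row has 0 there.

0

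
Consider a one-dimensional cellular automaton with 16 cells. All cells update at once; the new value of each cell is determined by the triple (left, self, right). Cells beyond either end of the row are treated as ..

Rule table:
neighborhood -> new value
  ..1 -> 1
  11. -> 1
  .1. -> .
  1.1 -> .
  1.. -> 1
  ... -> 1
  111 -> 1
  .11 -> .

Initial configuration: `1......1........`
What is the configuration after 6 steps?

1.111.11111..111

.111111.11111111
1.11111..1111111
...111111.111111
111.11111..11111
.11..111111.1111
1.111.11111..111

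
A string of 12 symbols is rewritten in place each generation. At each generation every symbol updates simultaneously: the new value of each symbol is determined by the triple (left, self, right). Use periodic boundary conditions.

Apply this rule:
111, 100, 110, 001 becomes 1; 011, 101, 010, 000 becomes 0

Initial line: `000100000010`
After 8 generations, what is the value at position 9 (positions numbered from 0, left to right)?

0

generation 1: 001010000101
generation 2: 110001001000
generation 3: 011010110101
generation 4: 001000010000
generation 5: 010100101000
generation 6: 100011000100
generation 7: 010101101011
generation 8: 000000100001
position 9 holds 0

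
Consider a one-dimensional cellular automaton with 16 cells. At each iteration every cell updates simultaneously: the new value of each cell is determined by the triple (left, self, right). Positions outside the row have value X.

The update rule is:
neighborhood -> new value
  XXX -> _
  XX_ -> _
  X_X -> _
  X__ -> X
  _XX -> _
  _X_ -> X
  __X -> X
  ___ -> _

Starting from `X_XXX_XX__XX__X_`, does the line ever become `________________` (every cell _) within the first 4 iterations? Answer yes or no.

no

________XX__XXX_
X______X__XX____
_X____XXXX__X__X
_XX__X____XXXXX_
iteration 4 is _XX__X____XXXXX_, still not uniform _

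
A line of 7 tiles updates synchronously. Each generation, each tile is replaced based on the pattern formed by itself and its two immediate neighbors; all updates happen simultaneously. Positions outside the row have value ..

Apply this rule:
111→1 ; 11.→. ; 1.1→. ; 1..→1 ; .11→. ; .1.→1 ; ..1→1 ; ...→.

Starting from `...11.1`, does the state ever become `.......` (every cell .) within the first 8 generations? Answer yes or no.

no

generation 1: ..1...1
generation 2: .111.11
generation 3: 1.1....
generation 4: 1.11...
generation 5: 1...1..
generation 6: 11.111.
generation 7: ....1.1
generation 8: ...11.1
generation 8 is ...11.1, still not uniform .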